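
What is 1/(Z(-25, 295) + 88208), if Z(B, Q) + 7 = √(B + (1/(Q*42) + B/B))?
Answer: 1092810390/96386969505749 - I*√3684278010/96386969505749 ≈ 1.1338e-5 - 6.2974e-10*I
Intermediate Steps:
Z(B, Q) = -7 + √(1 + B + 1/(42*Q)) (Z(B, Q) = -7 + √(B + (1/(Q*42) + B/B)) = -7 + √(B + ((1/42)/Q + 1)) = -7 + √(B + (1/(42*Q) + 1)) = -7 + √(B + (1 + 1/(42*Q))) = -7 + √(1 + B + 1/(42*Q)))
1/(Z(-25, 295) + 88208) = 1/((-7 + √(1764 + 42/295 + 1764*(-25))/42) + 88208) = 1/((-7 + √(1764 + 42*(1/295) - 44100)/42) + 88208) = 1/((-7 + √(1764 + 42/295 - 44100)/42) + 88208) = 1/((-7 + √(-12489078/295)/42) + 88208) = 1/((-7 + (I*√3684278010/295)/42) + 88208) = 1/((-7 + I*√3684278010/12390) + 88208) = 1/(88201 + I*√3684278010/12390)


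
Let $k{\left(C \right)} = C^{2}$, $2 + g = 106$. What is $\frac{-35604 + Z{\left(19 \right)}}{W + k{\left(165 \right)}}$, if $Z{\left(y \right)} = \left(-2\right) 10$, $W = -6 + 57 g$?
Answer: $- \frac{35624}{33147} \approx -1.0747$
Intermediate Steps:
$g = 104$ ($g = -2 + 106 = 104$)
$W = 5922$ ($W = -6 + 57 \cdot 104 = -6 + 5928 = 5922$)
$Z{\left(y \right)} = -20$
$\frac{-35604 + Z{\left(19 \right)}}{W + k{\left(165 \right)}} = \frac{-35604 - 20}{5922 + 165^{2}} = - \frac{35624}{5922 + 27225} = - \frac{35624}{33147}$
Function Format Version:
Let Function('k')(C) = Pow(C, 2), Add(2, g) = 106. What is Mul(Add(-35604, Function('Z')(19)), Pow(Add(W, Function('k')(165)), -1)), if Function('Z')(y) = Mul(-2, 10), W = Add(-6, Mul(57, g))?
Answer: Rational(-35624, 33147) ≈ -1.0747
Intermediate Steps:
g = 104 (g = Add(-2, 106) = 104)
W = 5922 (W = Add(-6, Mul(57, 104)) = Add(-6, 5928) = 5922)
Function('Z')(y) = -20
Mul(Add(-35604, Function('Z')(19)), Pow(Add(W, Function('k')(165)), -1)) = Mul(Add(-35604, -20), Pow(Add(5922, Pow(165, 2)), -1)) = Mul(-35624, Pow(Add(5922, 27225), -1)) = Mul(-35624, Pow(33147, -1)) = Mul(-35624, Rational(1, 33147)) = Rational(-35624, 33147)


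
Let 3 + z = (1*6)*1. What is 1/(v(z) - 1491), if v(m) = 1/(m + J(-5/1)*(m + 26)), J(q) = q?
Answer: -142/211723 ≈ -0.00067069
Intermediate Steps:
z = 3 (z = -3 + (1*6)*1 = -3 + 6*1 = -3 + 6 = 3)
v(m) = 1/(-130 - 4*m) (v(m) = 1/(m + (-5/1)*(m + 26)) = 1/(m + (-5*1)*(26 + m)) = 1/(m - 5*(26 + m)) = 1/(m + (-130 - 5*m)) = 1/(-130 - 4*m))
1/(v(z) - 1491) = 1/(1/(2*(-65 - 2*3)) - 1491) = 1/(1/(2*(-65 - 6)) - 1491) = 1/((½)/(-71) - 1491) = 1/((½)*(-1/71) - 1491) = 1/(-1/142 - 1491) = 1/(-211723/142) = -142/211723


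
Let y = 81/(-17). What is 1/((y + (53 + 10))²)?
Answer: 289/980100 ≈ 0.00029487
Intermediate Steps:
y = -81/17 (y = 81*(-1/17) = -81/17 ≈ -4.7647)
1/((y + (53 + 10))²) = 1/((-81/17 + (53 + 10))²) = 1/((-81/17 + 63)²) = 1/((990/17)²) = 1/(980100/289) = 289/980100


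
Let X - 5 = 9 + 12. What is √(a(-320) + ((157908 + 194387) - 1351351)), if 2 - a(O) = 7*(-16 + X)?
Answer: 2*I*√249781 ≈ 999.56*I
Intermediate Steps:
X = 26 (X = 5 + (9 + 12) = 5 + 21 = 26)
a(O) = -68 (a(O) = 2 - 7*(-16 + 26) = 2 - 7*10 = 2 - 1*70 = 2 - 70 = -68)
√(a(-320) + ((157908 + 194387) - 1351351)) = √(-68 + ((157908 + 194387) - 1351351)) = √(-68 + (352295 - 1351351)) = √(-68 - 999056) = √(-999124) = 2*I*√249781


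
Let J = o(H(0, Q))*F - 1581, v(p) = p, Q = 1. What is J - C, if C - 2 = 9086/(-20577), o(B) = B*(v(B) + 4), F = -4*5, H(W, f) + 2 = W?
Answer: -30918145/20577 ≈ -1502.6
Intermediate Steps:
H(W, f) = -2 + W
F = -20
o(B) = B*(4 + B) (o(B) = B*(B + 4) = B*(4 + B))
J = -1501 (J = ((-2 + 0)*(4 + (-2 + 0)))*(-20) - 1581 = -2*(4 - 2)*(-20) - 1581 = -2*2*(-20) - 1581 = -4*(-20) - 1581 = 80 - 1581 = -1501)
C = 32068/20577 (C = 2 + 9086/(-20577) = 2 + 9086*(-1/20577) = 2 - 9086/20577 = 32068/20577 ≈ 1.5584)
J - C = -1501 - 1*32068/20577 = -1501 - 32068/20577 = -30918145/20577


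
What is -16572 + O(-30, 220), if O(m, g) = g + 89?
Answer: -16263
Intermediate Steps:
O(m, g) = 89 + g
-16572 + O(-30, 220) = -16572 + (89 + 220) = -16572 + 309 = -16263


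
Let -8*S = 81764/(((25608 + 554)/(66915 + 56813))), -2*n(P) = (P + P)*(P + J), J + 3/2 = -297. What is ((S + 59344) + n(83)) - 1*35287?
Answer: -167236177/26162 ≈ -6392.3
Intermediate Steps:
J = -597/2 (J = -3/2 - 297 = -597/2 ≈ -298.50)
n(P) = -P*(-597/2 + P) (n(P) = -(P + P)*(P - 597/2)/2 = -2*P*(-597/2 + P)/2 = -P*(-597/2 + P))
S = -632281012/13081 (S = -20441/(2*((25608 + 554)/(66915 + 56813))) = -20441/(2*(26162/123728)) = -20441/(2*(26162*(1/123728))) = -20441/(2*13081/61864) = -20441*61864/(2*13081) = -⅛*5058248096/13081 = -632281012/13081 ≈ -48336.)
((S + 59344) + n(83)) - 1*35287 = ((-632281012/13081 + 59344) + (½)*83*(597 - 2*83)) - 1*35287 = (143997852/13081 + (½)*83*(597 - 166)) - 35287 = (143997852/13081 + (½)*83*431) - 35287 = (143997852/13081 + 35773/2) - 35287 = 755942317/26162 - 35287 = -167236177/26162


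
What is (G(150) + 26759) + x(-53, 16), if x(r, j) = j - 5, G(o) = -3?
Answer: 26767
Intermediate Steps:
x(r, j) = -5 + j
(G(150) + 26759) + x(-53, 16) = (-3 + 26759) + (-5 + 16) = 26756 + 11 = 26767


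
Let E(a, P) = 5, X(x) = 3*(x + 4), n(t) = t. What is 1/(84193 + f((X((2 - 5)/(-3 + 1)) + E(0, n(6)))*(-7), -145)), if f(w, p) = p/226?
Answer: 226/19027473 ≈ 1.1878e-5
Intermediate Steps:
X(x) = 12 + 3*x (X(x) = 3*(4 + x) = 12 + 3*x)
f(w, p) = p/226 (f(w, p) = p*(1/226) = p/226)
1/(84193 + f((X((2 - 5)/(-3 + 1)) + E(0, n(6)))*(-7), -145)) = 1/(84193 + (1/226)*(-145)) = 1/(84193 - 145/226) = 1/(19027473/226) = 226/19027473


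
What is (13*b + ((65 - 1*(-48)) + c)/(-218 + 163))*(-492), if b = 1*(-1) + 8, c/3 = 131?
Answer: -201228/5 ≈ -40246.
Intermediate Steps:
c = 393 (c = 3*131 = 393)
b = 7 (b = -1 + 8 = 7)
(13*b + ((65 - 1*(-48)) + c)/(-218 + 163))*(-492) = (13*7 + ((65 - 1*(-48)) + 393)/(-218 + 163))*(-492) = (91 + ((65 + 48) + 393)/(-55))*(-492) = (91 + (113 + 393)*(-1/55))*(-492) = (91 + 506*(-1/55))*(-492) = (91 - 46/5)*(-492) = (409/5)*(-492) = -201228/5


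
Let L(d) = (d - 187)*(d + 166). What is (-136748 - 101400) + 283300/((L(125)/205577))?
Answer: -31268315158/9021 ≈ -3.4662e+6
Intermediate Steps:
L(d) = (-187 + d)*(166 + d)
(-136748 - 101400) + 283300/((L(125)/205577)) = (-136748 - 101400) + 283300/(((-31042 + 125**2 - 21*125)/205577)) = -238148 + 283300/(((-31042 + 15625 - 2625)*(1/205577))) = -238148 + 283300/((-18042*1/205577)) = -238148 + 283300/(-18042/205577) = -238148 + 283300*(-205577/18042) = -238148 - 29119982050/9021 = -31268315158/9021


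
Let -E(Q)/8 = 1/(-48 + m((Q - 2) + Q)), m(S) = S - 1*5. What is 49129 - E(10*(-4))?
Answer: 6632407/135 ≈ 49129.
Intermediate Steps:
m(S) = -5 + S (m(S) = S - 5 = -5 + S)
E(Q) = -8/(-55 + 2*Q) (E(Q) = -8/(-48 + (-5 + ((Q - 2) + Q))) = -8/(-48 + (-5 + ((-2 + Q) + Q))) = -8/(-48 + (-5 + (-2 + 2*Q))) = -8/(-48 + (-7 + 2*Q)) = -8/(-55 + 2*Q))
49129 - E(10*(-4)) = 49129 - (-8)/(-55 + 2*(10*(-4))) = 49129 - (-8)/(-55 + 2*(-40)) = 49129 - (-8)/(-55 - 80) = 49129 - (-8)/(-135) = 49129 - (-8)*(-1)/135 = 49129 - 1*8/135 = 49129 - 8/135 = 6632407/135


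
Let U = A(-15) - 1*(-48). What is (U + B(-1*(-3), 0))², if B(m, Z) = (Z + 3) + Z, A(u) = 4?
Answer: 3025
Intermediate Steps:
B(m, Z) = 3 + 2*Z (B(m, Z) = (3 + Z) + Z = 3 + 2*Z)
U = 52 (U = 4 - 1*(-48) = 4 + 48 = 52)
(U + B(-1*(-3), 0))² = (52 + (3 + 2*0))² = (52 + (3 + 0))² = (52 + 3)² = 55² = 3025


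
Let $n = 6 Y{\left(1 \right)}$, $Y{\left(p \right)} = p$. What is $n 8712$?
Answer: $52272$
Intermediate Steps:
$n = 6$ ($n = 6 \cdot 1 = 6$)
$n 8712 = 6 \cdot 8712 = 52272$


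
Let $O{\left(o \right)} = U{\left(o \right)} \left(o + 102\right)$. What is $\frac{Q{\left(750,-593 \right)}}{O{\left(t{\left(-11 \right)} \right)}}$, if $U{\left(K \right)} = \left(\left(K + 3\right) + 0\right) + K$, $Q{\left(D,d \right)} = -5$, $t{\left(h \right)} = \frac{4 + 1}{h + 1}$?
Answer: $- \frac{5}{203} \approx -0.024631$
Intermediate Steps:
$t{\left(h \right)} = \frac{5}{1 + h}$
$U{\left(K \right)} = 3 + 2 K$ ($U{\left(K \right)} = \left(\left(3 + K\right) + 0\right) + K = \left(3 + K\right) + K = 3 + 2 K$)
$O{\left(o \right)} = \left(3 + 2 o\right) \left(102 + o\right)$ ($O{\left(o \right)} = \left(3 + 2 o\right) \left(o + 102\right) = \left(3 + 2 o\right) \left(102 + o\right)$)
$\frac{Q{\left(750,-593 \right)}}{O{\left(t{\left(-11 \right)} \right)}} = - \frac{5}{\left(3 + 2 \frac{5}{1 - 11}\right) \left(102 + \frac{5}{1 - 11}\right)} = - \frac{5}{\left(3 + 2 \frac{5}{-10}\right) \left(102 + \frac{5}{-10}\right)} = - \frac{5}{\left(3 + 2 \cdot 5 \left(- \frac{1}{10}\right)\right) \left(102 + 5 \left(- \frac{1}{10}\right)\right)} = - \frac{5}{\left(3 + 2 \left(- \frac{1}{2}\right)\right) \left(102 - \frac{1}{2}\right)} = - \frac{5}{\left(3 - 1\right) \frac{203}{2}} = - \frac{5}{2 \cdot \frac{203}{2}} = - \frac{5}{203}$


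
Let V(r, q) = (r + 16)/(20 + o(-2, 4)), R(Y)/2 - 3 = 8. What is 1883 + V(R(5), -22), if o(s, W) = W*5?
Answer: 37679/20 ≈ 1883.9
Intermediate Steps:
o(s, W) = 5*W
R(Y) = 22 (R(Y) = 6 + 2*8 = 6 + 16 = 22)
V(r, q) = ⅖ + r/40 (V(r, q) = (r + 16)/(20 + 5*4) = (16 + r)/(20 + 20) = (16 + r)/40 = (16 + r)*(1/40) = ⅖ + r/40)
1883 + V(R(5), -22) = 1883 + (⅖ + (1/40)*22) = 1883 + (⅖ + 11/20) = 1883 + 19/20 = 37679/20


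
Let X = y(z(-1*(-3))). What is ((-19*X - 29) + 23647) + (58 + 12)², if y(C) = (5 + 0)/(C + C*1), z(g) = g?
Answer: 171013/6 ≈ 28502.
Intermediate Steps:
y(C) = 5/(2*C) (y(C) = 5/(C + C) = 5/((2*C)) = 5*(1/(2*C)) = 5/(2*C))
X = ⅚ (X = 5/(2*((-1*(-3)))) = (5/2)/3 = (5/2)*(⅓) = ⅚ ≈ 0.83333)
((-19*X - 29) + 23647) + (58 + 12)² = ((-19*⅚ - 29) + 23647) + (58 + 12)² = ((-95/6 - 29) + 23647) + 70² = (-269/6 + 23647) + 4900 = 141613/6 + 4900 = 171013/6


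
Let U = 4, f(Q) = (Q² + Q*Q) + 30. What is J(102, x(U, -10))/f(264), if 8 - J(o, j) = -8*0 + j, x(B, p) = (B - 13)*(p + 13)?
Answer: 35/139422 ≈ 0.00025104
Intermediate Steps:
f(Q) = 30 + 2*Q² (f(Q) = (Q² + Q²) + 30 = 2*Q² + 30 = 30 + 2*Q²)
x(B, p) = (-13 + B)*(13 + p)
J(o, j) = 8 - j (J(o, j) = 8 - (-8*0 + j) = 8 - (0 + j) = 8 - j)
J(102, x(U, -10))/f(264) = (8 - (-169 - 13*(-10) + 13*4 + 4*(-10)))/(30 + 2*264²) = (8 - (-169 + 130 + 52 - 40))/(30 + 2*69696) = (8 - 1*(-27))/(30 + 139392) = (8 + 27)/139422 = 35*(1/139422) = 35/139422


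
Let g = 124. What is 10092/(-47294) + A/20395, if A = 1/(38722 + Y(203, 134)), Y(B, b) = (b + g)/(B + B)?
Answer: -808969036052809/3791060425892675 ≈ -0.21339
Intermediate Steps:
Y(B, b) = (124 + b)/(2*B) (Y(B, b) = (b + 124)/(B + B) = (124 + b)/((2*B)) = (124 + b)*(1/(2*B)) = (124 + b)/(2*B))
A = 203/7860695 (A = 1/(38722 + (½)*(124 + 134)/203) = 1/(38722 + (½)*(1/203)*258) = 1/(38722 + 129/203) = 1/(7860695/203) = 203/7860695 ≈ 2.5825e-5)
10092/(-47294) + A/20395 = 10092/(-47294) + (203/7860695)/20395 = 10092*(-1/47294) + (203/7860695)*(1/20395) = -5046/23647 + 203/160318874525 = -808969036052809/3791060425892675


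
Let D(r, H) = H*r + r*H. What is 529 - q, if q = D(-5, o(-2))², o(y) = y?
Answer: 129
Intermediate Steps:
D(r, H) = 2*H*r (D(r, H) = H*r + H*r = 2*H*r)
q = 400 (q = (2*(-2)*(-5))² = 20² = 400)
529 - q = 529 - 1*400 = 529 - 400 = 129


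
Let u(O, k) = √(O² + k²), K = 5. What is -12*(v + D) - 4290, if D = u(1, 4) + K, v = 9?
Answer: -4458 - 12*√17 ≈ -4507.5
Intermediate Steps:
D = 5 + √17 (D = √(1² + 4²) + 5 = √(1 + 16) + 5 = √17 + 5 = 5 + √17 ≈ 9.1231)
-12*(v + D) - 4290 = -12*(9 + (5 + √17)) - 4290 = -12*(14 + √17) - 4290 = (-168 - 12*√17) - 4290 = -4458 - 12*√17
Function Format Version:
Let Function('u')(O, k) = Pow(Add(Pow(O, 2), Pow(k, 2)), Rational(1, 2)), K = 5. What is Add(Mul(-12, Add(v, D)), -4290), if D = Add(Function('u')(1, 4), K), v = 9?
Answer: Add(-4458, Mul(-12, Pow(17, Rational(1, 2)))) ≈ -4507.5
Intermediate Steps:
D = Add(5, Pow(17, Rational(1, 2))) (D = Add(Pow(Add(Pow(1, 2), Pow(4, 2)), Rational(1, 2)), 5) = Add(Pow(Add(1, 16), Rational(1, 2)), 5) = Add(Pow(17, Rational(1, 2)), 5) = Add(5, Pow(17, Rational(1, 2))) ≈ 9.1231)
Add(Mul(-12, Add(v, D)), -4290) = Add(Mul(-12, Add(9, Add(5, Pow(17, Rational(1, 2))))), -4290) = Add(Mul(-12, Add(14, Pow(17, Rational(1, 2)))), -4290) = Add(Add(-168, Mul(-12, Pow(17, Rational(1, 2)))), -4290) = Add(-4458, Mul(-12, Pow(17, Rational(1, 2))))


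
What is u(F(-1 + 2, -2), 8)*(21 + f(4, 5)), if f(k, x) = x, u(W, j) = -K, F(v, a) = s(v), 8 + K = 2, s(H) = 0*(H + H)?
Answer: 156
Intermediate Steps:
s(H) = 0 (s(H) = 0*(2*H) = 0)
K = -6 (K = -8 + 2 = -6)
F(v, a) = 0
u(W, j) = 6 (u(W, j) = -1*(-6) = 6)
u(F(-1 + 2, -2), 8)*(21 + f(4, 5)) = 6*(21 + 5) = 6*26 = 156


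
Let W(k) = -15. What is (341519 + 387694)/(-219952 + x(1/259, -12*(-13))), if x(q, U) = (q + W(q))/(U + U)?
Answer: -14731561026/4443471275 ≈ -3.3153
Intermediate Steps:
x(q, U) = (-15 + q)/(2*U) (x(q, U) = (q - 15)/(U + U) = (-15 + q)/((2*U)) = (-15 + q)*(1/(2*U)) = (-15 + q)/(2*U))
(341519 + 387694)/(-219952 + x(1/259, -12*(-13))) = (341519 + 387694)/(-219952 + (-15 + 1/259)/(2*((-12*(-13))))) = 729213/(-219952 + (½)*(-15 + 1/259)/156) = 729213/(-219952 + (½)*(1/156)*(-3884/259)) = 729213/(-219952 - 971/20202) = 729213/(-4443471275/20202) = 729213*(-20202/4443471275) = -14731561026/4443471275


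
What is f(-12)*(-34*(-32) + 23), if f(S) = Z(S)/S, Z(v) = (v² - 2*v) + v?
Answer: -14443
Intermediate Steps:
Z(v) = v² - v
f(S) = -1 + S (f(S) = (S*(-1 + S))/S = -1 + S)
f(-12)*(-34*(-32) + 23) = (-1 - 12)*(-34*(-32) + 23) = -13*(1088 + 23) = -13*1111 = -14443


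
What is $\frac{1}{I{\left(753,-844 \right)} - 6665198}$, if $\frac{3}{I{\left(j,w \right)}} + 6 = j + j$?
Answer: $- \frac{500}{3332598999} \approx -1.5003 \cdot 10^{-7}$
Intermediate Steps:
$I{\left(j,w \right)} = \frac{3}{-6 + 2 j}$ ($I{\left(j,w \right)} = \frac{3}{-6 + \left(j + j\right)} = \frac{3}{-6 + 2 j}$)
$\frac{1}{I{\left(753,-844 \right)} - 6665198} = \frac{1}{\frac{3}{2 \left(-3 + 753\right)} - 6665198} = \frac{1}{\frac{3}{2 \cdot 750} - 6665198} = \frac{1}{\frac{3}{2} \cdot \frac{1}{750} - 6665198} = \frac{1}{\frac{1}{500} - 6665198} = \frac{1}{- \frac{3332598999}{500}} = - \frac{500}{3332598999}$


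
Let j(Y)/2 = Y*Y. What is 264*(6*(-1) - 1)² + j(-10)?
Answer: 13136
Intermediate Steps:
j(Y) = 2*Y² (j(Y) = 2*(Y*Y) = 2*Y²)
264*(6*(-1) - 1)² + j(-10) = 264*(6*(-1) - 1)² + 2*(-10)² = 264*(-6 - 1)² + 2*100 = 264*(-7)² + 200 = 264*49 + 200 = 12936 + 200 = 13136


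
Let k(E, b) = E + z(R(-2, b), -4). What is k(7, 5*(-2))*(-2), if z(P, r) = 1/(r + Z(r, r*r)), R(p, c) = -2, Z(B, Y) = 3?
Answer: -12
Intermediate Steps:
z(P, r) = 1/(3 + r) (z(P, r) = 1/(r + 3) = 1/(3 + r))
k(E, b) = -1 + E (k(E, b) = E + 1/(3 - 4) = E + 1/(-1) = E - 1 = -1 + E)
k(7, 5*(-2))*(-2) = (-1 + 7)*(-2) = 6*(-2) = -12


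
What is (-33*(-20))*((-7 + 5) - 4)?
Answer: -3960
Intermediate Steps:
(-33*(-20))*((-7 + 5) - 4) = 660*(-2 - 4) = 660*(-6) = -3960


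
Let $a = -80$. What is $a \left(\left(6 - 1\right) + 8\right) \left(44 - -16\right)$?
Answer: $-62400$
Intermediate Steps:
$a \left(\left(6 - 1\right) + 8\right) \left(44 - -16\right) = - 80 \left(\left(6 - 1\right) + 8\right) \left(44 - -16\right) = - 80 \left(5 + 8\right) \left(44 + 16\right) = \left(-80\right) 13 \cdot 60 = \left(-1040\right) 60 = -62400$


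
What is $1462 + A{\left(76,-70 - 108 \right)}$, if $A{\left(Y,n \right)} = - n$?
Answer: $1640$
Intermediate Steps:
$1462 + A{\left(76,-70 - 108 \right)} = 1462 - \left(-70 - 108\right) = 1462 - -178 = 1462 + 178 = 1640$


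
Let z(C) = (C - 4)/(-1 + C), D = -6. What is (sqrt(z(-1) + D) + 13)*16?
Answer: 208 + 8*I*sqrt(14) ≈ 208.0 + 29.933*I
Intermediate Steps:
z(C) = (-4 + C)/(-1 + C)
(sqrt(z(-1) + D) + 13)*16 = (sqrt((-4 - 1)/(-1 - 1) - 6) + 13)*16 = (sqrt(-5/(-2) - 6) + 13)*16 = (sqrt(-1/2*(-5) - 6) + 13)*16 = (sqrt(5/2 - 6) + 13)*16 = (sqrt(-7/2) + 13)*16 = (I*sqrt(14)/2 + 13)*16 = (13 + I*sqrt(14)/2)*16 = 208 + 8*I*sqrt(14)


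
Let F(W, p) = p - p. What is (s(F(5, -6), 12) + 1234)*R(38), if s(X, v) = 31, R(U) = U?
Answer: 48070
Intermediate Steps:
F(W, p) = 0
(s(F(5, -6), 12) + 1234)*R(38) = (31 + 1234)*38 = 1265*38 = 48070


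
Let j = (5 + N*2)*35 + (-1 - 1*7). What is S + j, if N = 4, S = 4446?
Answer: 4893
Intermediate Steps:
j = 447 (j = (5 + 4*2)*35 + (-1 - 1*7) = (5 + 8)*35 + (-1 - 7) = 13*35 - 8 = 455 - 8 = 447)
S + j = 4446 + 447 = 4893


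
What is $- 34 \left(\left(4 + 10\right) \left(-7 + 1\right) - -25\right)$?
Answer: $2006$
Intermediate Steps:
$- 34 \left(\left(4 + 10\right) \left(-7 + 1\right) - -25\right) = - 34 \left(14 \left(-6\right) + 25\right) = - 34 \left(-84 + 25\right) = \left(-34\right) \left(-59\right) = 2006$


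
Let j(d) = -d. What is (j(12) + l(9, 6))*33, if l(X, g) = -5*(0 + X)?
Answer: -1881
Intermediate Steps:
l(X, g) = -5*X
(j(12) + l(9, 6))*33 = (-1*12 - 5*9)*33 = (-12 - 45)*33 = -57*33 = -1881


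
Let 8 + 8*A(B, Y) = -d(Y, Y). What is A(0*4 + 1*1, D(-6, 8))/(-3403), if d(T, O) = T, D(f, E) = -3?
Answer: 5/27224 ≈ 0.00018366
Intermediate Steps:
A(B, Y) = -1 - Y/8 (A(B, Y) = -1 + (-Y)/8 = -1 - Y/8)
A(0*4 + 1*1, D(-6, 8))/(-3403) = (-1 - ⅛*(-3))/(-3403) = (-1 + 3/8)*(-1/3403) = -5/8*(-1/3403) = 5/27224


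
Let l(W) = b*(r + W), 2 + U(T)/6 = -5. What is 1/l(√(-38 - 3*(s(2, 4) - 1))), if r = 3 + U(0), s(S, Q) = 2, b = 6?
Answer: -13/3124 - I*√41/9372 ≈ -0.0041613 - 0.00068322*I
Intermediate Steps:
U(T) = -42 (U(T) = -12 + 6*(-5) = -12 - 30 = -42)
r = -39 (r = 3 - 42 = -39)
l(W) = -234 + 6*W (l(W) = 6*(-39 + W) = -234 + 6*W)
1/l(√(-38 - 3*(s(2, 4) - 1))) = 1/(-234 + 6*√(-38 - 3*(2 - 1))) = 1/(-234 + 6*√(-38 - 3*1)) = 1/(-234 + 6*√(-38 - 3)) = 1/(-234 + 6*√(-41)) = 1/(-234 + 6*(I*√41)) = 1/(-234 + 6*I*√41)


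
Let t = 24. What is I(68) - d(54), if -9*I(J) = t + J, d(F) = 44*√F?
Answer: -92/9 - 132*√6 ≈ -333.55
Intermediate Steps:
I(J) = -8/3 - J/9 (I(J) = -(24 + J)/9 = -8/3 - J/9)
I(68) - d(54) = (-8/3 - ⅑*68) - 44*√54 = (-8/3 - 68/9) - 44*3*√6 = -92/9 - 132*√6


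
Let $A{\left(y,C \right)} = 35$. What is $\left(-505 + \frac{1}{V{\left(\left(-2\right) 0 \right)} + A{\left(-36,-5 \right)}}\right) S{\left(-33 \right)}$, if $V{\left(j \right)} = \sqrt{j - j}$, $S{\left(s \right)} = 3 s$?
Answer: $\frac{1749726}{35} \approx 49992.0$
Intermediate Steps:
$V{\left(j \right)} = 0$ ($V{\left(j \right)} = \sqrt{0} = 0$)
$\left(-505 + \frac{1}{V{\left(\left(-2\right) 0 \right)} + A{\left(-36,-5 \right)}}\right) S{\left(-33 \right)} = \left(-505 + \frac{1}{0 + 35}\right) 3 \left(-33\right) = \left(-505 + \frac{1}{35}\right) \left(-99\right) = \left(- \frac{17674}{35}\right) \left(-99\right) = \frac{1749726}{35}$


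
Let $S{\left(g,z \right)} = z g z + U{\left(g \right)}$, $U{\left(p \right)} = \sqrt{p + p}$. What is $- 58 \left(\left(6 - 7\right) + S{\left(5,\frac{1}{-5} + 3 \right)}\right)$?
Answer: $- \frac{11078}{5} - 58 \sqrt{10} \approx -2399.0$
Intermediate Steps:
$U{\left(p \right)} = \sqrt{2} \sqrt{p}$ ($U{\left(p \right)} = \sqrt{2 p} = \sqrt{2} \sqrt{p}$)
$S{\left(g,z \right)} = g z^{2} + \sqrt{2} \sqrt{g}$ ($S{\left(g,z \right)} = z g z + \sqrt{2} \sqrt{g} = g z z + \sqrt{2} \sqrt{g} = g z^{2} + \sqrt{2} \sqrt{g}$)
$- 58 \left(\left(6 - 7\right) + S{\left(5,\frac{1}{-5} + 3 \right)}\right) = - 58 \left(\left(6 - 7\right) + \left(5 \left(\frac{1}{-5} + 3\right)^{2} + \sqrt{2} \sqrt{5}\right)\right) = - 58 \left(-1 + \left(5 \left(- \frac{1}{5} + 3\right)^{2} + \sqrt{10}\right)\right) = - 58 \left(-1 + \left(5 \left(\frac{14}{5}\right)^{2} + \sqrt{10}\right)\right) = - 58 \left(-1 + \left(5 \cdot \frac{196}{25} + \sqrt{10}\right)\right) = - 58 \left(-1 + \left(\frac{196}{5} + \sqrt{10}\right)\right) = - 58 \left(\frac{191}{5} + \sqrt{10}\right) = - \frac{11078}{5} - 58 \sqrt{10}$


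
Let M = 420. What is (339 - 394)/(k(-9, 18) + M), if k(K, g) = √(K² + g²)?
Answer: -1540/11733 + 11*√5/3911 ≈ -0.12496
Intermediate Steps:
(339 - 394)/(k(-9, 18) + M) = (339 - 394)/(√((-9)² + 18²) + 420) = -55/(√(81 + 324) + 420) = -55/(√405 + 420) = -55/(9*√5 + 420) = -55/(420 + 9*√5)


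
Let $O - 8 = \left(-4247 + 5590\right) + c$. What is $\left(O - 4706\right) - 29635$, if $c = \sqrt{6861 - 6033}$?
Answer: $-32990 + 6 \sqrt{23} \approx -32961.0$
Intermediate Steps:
$c = 6 \sqrt{23}$ ($c = \sqrt{828} = 6 \sqrt{23} \approx 28.775$)
$O = 1351 + 6 \sqrt{23}$ ($O = 8 + \left(\left(-4247 + 5590\right) + 6 \sqrt{23}\right) = 8 + \left(1343 + 6 \sqrt{23}\right) = 1351 + 6 \sqrt{23} \approx 1379.8$)
$\left(O - 4706\right) - 29635 = \left(\left(1351 + 6 \sqrt{23}\right) - 4706\right) - 29635 = \left(-3355 + 6 \sqrt{23}\right) - 29635 = -32990 + 6 \sqrt{23}$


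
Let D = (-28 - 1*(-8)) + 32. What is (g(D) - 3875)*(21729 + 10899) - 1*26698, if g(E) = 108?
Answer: -122936374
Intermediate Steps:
D = 12 (D = (-28 + 8) + 32 = -20 + 32 = 12)
(g(D) - 3875)*(21729 + 10899) - 1*26698 = (108 - 3875)*(21729 + 10899) - 1*26698 = -3767*32628 - 26698 = -122909676 - 26698 = -122936374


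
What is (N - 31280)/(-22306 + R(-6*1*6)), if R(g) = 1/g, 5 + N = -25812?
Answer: 2055492/803017 ≈ 2.5597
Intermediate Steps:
N = -25817 (N = -5 - 25812 = -25817)
(N - 31280)/(-22306 + R(-6*1*6)) = (-25817 - 31280)/(-22306 + 1/(-6*1*6)) = -57097/(-22306 + 1/(-6*6)) = -57097/(-22306 + 1/(-36)) = -57097/(-22306 - 1/36) = -57097/(-803017/36) = -57097*(-36/803017) = 2055492/803017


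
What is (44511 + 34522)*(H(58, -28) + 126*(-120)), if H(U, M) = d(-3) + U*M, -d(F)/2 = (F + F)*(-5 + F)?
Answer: -1330915720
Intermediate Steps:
d(F) = -4*F*(-5 + F) (d(F) = -2*(F + F)*(-5 + F) = -2*2*F*(-5 + F) = -4*F*(-5 + F))
H(U, M) = -96 + M*U (H(U, M) = 4*(-3)*(5 - 1*(-3)) + U*M = 4*(-3)*(5 + 3) + M*U = 4*(-3)*8 + M*U = -96 + M*U)
(44511 + 34522)*(H(58, -28) + 126*(-120)) = (44511 + 34522)*((-96 - 28*58) + 126*(-120)) = 79033*((-96 - 1624) - 15120) = 79033*(-1720 - 15120) = 79033*(-16840) = -1330915720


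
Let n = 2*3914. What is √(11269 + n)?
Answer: 13*√113 ≈ 138.19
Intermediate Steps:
n = 7828
√(11269 + n) = √(11269 + 7828) = √19097 = 13*√113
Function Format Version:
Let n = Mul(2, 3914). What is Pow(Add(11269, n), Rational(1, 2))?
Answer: Mul(13, Pow(113, Rational(1, 2))) ≈ 138.19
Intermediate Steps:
n = 7828
Pow(Add(11269, n), Rational(1, 2)) = Pow(Add(11269, 7828), Rational(1, 2)) = Pow(19097, Rational(1, 2)) = Mul(13, Pow(113, Rational(1, 2)))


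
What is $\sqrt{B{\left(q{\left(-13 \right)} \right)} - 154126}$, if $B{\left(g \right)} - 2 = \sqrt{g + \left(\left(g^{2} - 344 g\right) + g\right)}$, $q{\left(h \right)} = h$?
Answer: $\sqrt{-154124 + \sqrt{4615}} \approx 392.5 i$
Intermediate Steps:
$B{\left(g \right)} = 2 + \sqrt{g^{2} - 342 g}$ ($B{\left(g \right)} = 2 + \sqrt{g + \left(\left(g^{2} - 344 g\right) + g\right)} = 2 + \sqrt{g + \left(g^{2} - 343 g\right)} = 2 + \sqrt{g^{2} - 342 g}$)
$\sqrt{B{\left(q{\left(-13 \right)} \right)} - 154126} = \sqrt{\left(2 + \sqrt{- 13 \left(-342 - 13\right)}\right) - 154126} = \sqrt{\left(2 + \sqrt{\left(-13\right) \left(-355\right)}\right) - 154126} = \sqrt{\left(2 + \sqrt{4615}\right) - 154126} = \sqrt{-154124 + \sqrt{4615}}$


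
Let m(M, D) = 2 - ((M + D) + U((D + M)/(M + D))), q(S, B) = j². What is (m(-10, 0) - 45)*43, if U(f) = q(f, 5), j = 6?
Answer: -2967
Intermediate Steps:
q(S, B) = 36 (q(S, B) = 6² = 36)
U(f) = 36
m(M, D) = -34 - D - M (m(M, D) = 2 - ((M + D) + 36) = 2 - ((D + M) + 36) = 2 - (36 + D + M) = 2 + (-36 - D - M) = -34 - D - M)
(m(-10, 0) - 45)*43 = ((-34 - 1*0 - 1*(-10)) - 45)*43 = ((-34 + 0 + 10) - 45)*43 = (-24 - 45)*43 = -69*43 = -2967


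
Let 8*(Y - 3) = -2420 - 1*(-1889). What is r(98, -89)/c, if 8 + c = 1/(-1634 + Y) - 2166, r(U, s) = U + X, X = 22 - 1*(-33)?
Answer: -2077587/29520754 ≈ -0.070377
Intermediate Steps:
X = 55 (X = 22 + 33 = 55)
Y = -507/8 (Y = 3 + (-2420 - 1*(-1889))/8 = 3 + (-2420 + 1889)/8 = 3 + (⅛)*(-531) = 3 - 531/8 = -507/8 ≈ -63.375)
r(U, s) = 55 + U (r(U, s) = U + 55 = 55 + U)
c = -29520754/13579 (c = -8 + (1/(-1634 - 507/8) - 2166) = -8 + (1/(-13579/8) - 2166) = -8 + (-8/13579 - 2166) = -8 - 29412122/13579 = -29520754/13579 ≈ -2174.0)
r(98, -89)/c = (55 + 98)/(-29520754/13579) = 153*(-13579/29520754) = -2077587/29520754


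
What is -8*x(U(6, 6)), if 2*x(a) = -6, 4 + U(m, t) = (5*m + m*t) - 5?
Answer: 24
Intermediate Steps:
U(m, t) = -9 + 5*m + m*t (U(m, t) = -4 + ((5*m + m*t) - 5) = -4 + (-5 + 5*m + m*t) = -9 + 5*m + m*t)
x(a) = -3 (x(a) = (½)*(-6) = -3)
-8*x(U(6, 6)) = -8*(-3) = 24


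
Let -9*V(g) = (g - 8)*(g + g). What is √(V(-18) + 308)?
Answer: 2*√51 ≈ 14.283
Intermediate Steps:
V(g) = -2*g*(-8 + g)/9 (V(g) = -(g - 8)*(g + g)/9 = -(-8 + g)*2*g/9 = -2*g*(-8 + g)/9)
√(V(-18) + 308) = √((2/9)*(-18)*(8 - 1*(-18)) + 308) = √((2/9)*(-18)*(8 + 18) + 308) = √((2/9)*(-18)*26 + 308) = √(-104 + 308) = √204 = 2*√51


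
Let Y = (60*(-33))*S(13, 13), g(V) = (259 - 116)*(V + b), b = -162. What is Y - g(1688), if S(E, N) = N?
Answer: -243958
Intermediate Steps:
g(V) = -23166 + 143*V (g(V) = (259 - 116)*(V - 162) = 143*(-162 + V) = -23166 + 143*V)
Y = -25740 (Y = (60*(-33))*13 = -1980*13 = -25740)
Y - g(1688) = -25740 - (-23166 + 143*1688) = -25740 - (-23166 + 241384) = -25740 - 1*218218 = -25740 - 218218 = -243958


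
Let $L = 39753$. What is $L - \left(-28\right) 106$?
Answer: $42721$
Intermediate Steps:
$L - \left(-28\right) 106 = 39753 - \left(-28\right) 106 = 39753 - -2968 = 39753 + 2968 = 42721$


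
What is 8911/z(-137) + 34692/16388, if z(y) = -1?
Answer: -36499694/4097 ≈ -8908.9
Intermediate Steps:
8911/z(-137) + 34692/16388 = 8911/(-1) + 34692/16388 = 8911*(-1) + 34692*(1/16388) = -8911 + 8673/4097 = -36499694/4097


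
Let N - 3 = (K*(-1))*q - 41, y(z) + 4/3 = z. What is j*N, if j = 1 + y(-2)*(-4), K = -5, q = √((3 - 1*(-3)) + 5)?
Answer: -1634/3 + 215*√11/3 ≈ -306.98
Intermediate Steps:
q = √11 (q = √((3 + 3) + 5) = √(6 + 5) = √11 ≈ 3.3166)
y(z) = -4/3 + z
j = 43/3 (j = 1 + (-4/3 - 2)*(-4) = 1 - 10/3*(-4) = 1 + 40/3 = 43/3 ≈ 14.333)
N = -38 + 5*√11 (N = 3 + ((-5*(-1))*√11 - 41) = 3 + (5*√11 - 41) = 3 + (-41 + 5*√11) = -38 + 5*√11 ≈ -21.417)
j*N = 43*(-38 + 5*√11)/3 = -1634/3 + 215*√11/3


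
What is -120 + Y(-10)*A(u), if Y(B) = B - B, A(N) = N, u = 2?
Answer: -120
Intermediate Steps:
Y(B) = 0
-120 + Y(-10)*A(u) = -120 + 0*2 = -120 + 0 = -120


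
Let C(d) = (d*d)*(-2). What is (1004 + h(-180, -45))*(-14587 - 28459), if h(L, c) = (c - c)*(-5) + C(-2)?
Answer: -42873816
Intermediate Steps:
C(d) = -2*d² (C(d) = d²*(-2) = -2*d²)
h(L, c) = -8 (h(L, c) = (c - c)*(-5) - 2*(-2)² = 0*(-5) - 2*4 = 0 - 8 = -8)
(1004 + h(-180, -45))*(-14587 - 28459) = (1004 - 8)*(-14587 - 28459) = 996*(-43046) = -42873816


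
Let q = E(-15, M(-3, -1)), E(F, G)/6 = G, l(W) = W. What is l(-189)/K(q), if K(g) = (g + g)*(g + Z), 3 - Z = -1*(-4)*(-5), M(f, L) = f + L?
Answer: -63/16 ≈ -3.9375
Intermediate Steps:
M(f, L) = L + f
Z = 23 (Z = 3 - (-1*(-4))*(-5) = 3 - 4*(-5) = 3 - 1*(-20) = 3 + 20 = 23)
E(F, G) = 6*G
q = -24 (q = 6*(-1 - 3) = 6*(-4) = -24)
K(g) = 2*g*(23 + g) (K(g) = (g + g)*(g + 23) = (2*g)*(23 + g) = 2*g*(23 + g))
l(-189)/K(q) = -189*(-1/(48*(23 - 24))) = -189/(2*(-24)*(-1)) = -189/48 = -189*1/48 = -63/16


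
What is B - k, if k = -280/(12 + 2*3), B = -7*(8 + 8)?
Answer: -868/9 ≈ -96.444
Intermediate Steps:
B = -112 (B = -7*16 = -112)
k = -140/9 (k = -280/(12 + 6) = -280/18 = -280*1/18 = -140/9 ≈ -15.556)
B - k = -112 - 1*(-140/9) = -112 + 140/9 = -868/9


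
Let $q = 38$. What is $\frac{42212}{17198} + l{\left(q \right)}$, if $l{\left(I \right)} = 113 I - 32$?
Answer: $\frac{36670044}{8599} \approx 4264.5$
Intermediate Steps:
$l{\left(I \right)} = -32 + 113 I$
$\frac{42212}{17198} + l{\left(q \right)} = \frac{42212}{17198} + \left(-32 + 113 \cdot 38\right) = 42212 \cdot \frac{1}{17198} + \left(-32 + 4294\right) = \frac{21106}{8599} + 4262 = \frac{36670044}{8599}$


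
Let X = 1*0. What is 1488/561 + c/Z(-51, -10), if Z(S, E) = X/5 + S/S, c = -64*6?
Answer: -71312/187 ≈ -381.35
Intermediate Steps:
c = -384
X = 0
Z(S, E) = 1 (Z(S, E) = 0/5 + S/S = 0*(1/5) + 1 = 0 + 1 = 1)
1488/561 + c/Z(-51, -10) = 1488/561 - 384/1 = 1488*(1/561) - 384*1 = 496/187 - 384 = -71312/187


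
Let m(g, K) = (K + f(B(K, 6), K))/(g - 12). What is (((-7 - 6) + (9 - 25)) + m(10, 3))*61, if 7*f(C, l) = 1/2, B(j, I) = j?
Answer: -52155/28 ≈ -1862.7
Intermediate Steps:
f(C, l) = 1/14 (f(C, l) = (⅐)/2 = (⅐)*(½) = 1/14)
m(g, K) = (1/14 + K)/(-12 + g) (m(g, K) = (K + 1/14)/(g - 12) = (1/14 + K)/(-12 + g))
(((-7 - 6) + (9 - 25)) + m(10, 3))*61 = (((-7 - 6) + (9 - 25)) + (1/14 + 3)/(-12 + 10))*61 = ((-13 - 16) + (43/14)/(-2))*61 = (-29 - ½*43/14)*61 = (-29 - 43/28)*61 = -855/28*61 = -52155/28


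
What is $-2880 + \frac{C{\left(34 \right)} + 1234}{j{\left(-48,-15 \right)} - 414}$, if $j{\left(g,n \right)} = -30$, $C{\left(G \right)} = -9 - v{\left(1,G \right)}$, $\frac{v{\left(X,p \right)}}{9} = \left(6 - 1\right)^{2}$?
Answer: $- \frac{319930}{111} \approx -2882.3$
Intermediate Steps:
$v{\left(X,p \right)} = 225$ ($v{\left(X,p \right)} = 9 \left(6 - 1\right)^{2} = 9 \cdot 5^{2} = 9 \cdot 25 = 225$)
$C{\left(G \right)} = -234$ ($C{\left(G \right)} = -9 - 225 = -234$)
$-2880 + \frac{C{\left(34 \right)} + 1234}{j{\left(-48,-15 \right)} - 414} = -2880 + \frac{-234 + 1234}{-30 - 414} = -2880 + \frac{1000}{-444} = -2880 + 1000 \left(- \frac{1}{444}\right) = -2880 - \frac{250}{111} = - \frac{319930}{111}$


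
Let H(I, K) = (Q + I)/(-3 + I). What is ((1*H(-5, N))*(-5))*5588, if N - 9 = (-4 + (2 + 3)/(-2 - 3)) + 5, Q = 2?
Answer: -20955/2 ≈ -10478.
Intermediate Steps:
N = 9 (N = 9 + ((-4 + (2 + 3)/(-2 - 3)) + 5) = 9 + ((-4 + 5/(-5)) + 5) = 9 + ((-4 + 5*(-1/5)) + 5) = 9 + ((-4 - 1) + 5) = 9 + (-5 + 5) = 9 + 0 = 9)
H(I, K) = (2 + I)/(-3 + I)
((1*H(-5, N))*(-5))*5588 = ((1*((2 - 5)/(-3 - 5)))*(-5))*5588 = ((1*(-3/(-8)))*(-5))*5588 = ((1*(-1/8*(-3)))*(-5))*5588 = ((1*(3/8))*(-5))*5588 = ((3/8)*(-5))*5588 = -15/8*5588 = -20955/2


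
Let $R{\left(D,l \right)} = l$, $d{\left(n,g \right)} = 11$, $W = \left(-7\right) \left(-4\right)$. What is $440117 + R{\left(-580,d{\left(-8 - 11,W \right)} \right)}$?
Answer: $440128$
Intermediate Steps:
$W = 28$
$440117 + R{\left(-580,d{\left(-8 - 11,W \right)} \right)} = 440117 + 11 = 440128$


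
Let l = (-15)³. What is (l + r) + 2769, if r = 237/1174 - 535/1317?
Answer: -937287709/1546158 ≈ -606.20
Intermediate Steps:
l = -3375
r = -315961/1546158 (r = 237*(1/1174) - 535*1/1317 = 237/1174 - 535/1317 = -315961/1546158 ≈ -0.20435)
(l + r) + 2769 = (-3375 - 315961/1546158) + 2769 = -5218599211/1546158 + 2769 = -937287709/1546158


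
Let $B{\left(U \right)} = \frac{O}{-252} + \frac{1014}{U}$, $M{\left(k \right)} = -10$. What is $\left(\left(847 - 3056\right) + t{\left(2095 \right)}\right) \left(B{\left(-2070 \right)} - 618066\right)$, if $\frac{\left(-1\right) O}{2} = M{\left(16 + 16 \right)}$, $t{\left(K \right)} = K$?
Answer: $\frac{170159907172}{2415} \approx 7.046 \cdot 10^{7}$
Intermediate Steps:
$O = 20$ ($O = \left(-2\right) \left(-10\right) = 20$)
$B{\left(U \right)} = - \frac{5}{63} + \frac{1014}{U}$ ($B{\left(U \right)} = \frac{20}{-252} + \frac{1014}{U} = 20 \left(- \frac{1}{252}\right) + \frac{1014}{U} = - \frac{5}{63} + \frac{1014}{U}$)
$\left(\left(847 - 3056\right) + t{\left(2095 \right)}\right) \left(B{\left(-2070 \right)} - 618066\right) = \left(\left(847 - 3056\right) + 2095\right) \left(\left(- \frac{5}{63} + \frac{1014}{-2070}\right) - 618066\right) = \left(\left(847 - 3056\right) + 2095\right) \left(\left(- \frac{5}{63} + 1014 \left(- \frac{1}{2070}\right)\right) - 618066\right) = \left(-2209 + 2095\right) \left(\left(- \frac{5}{63} - \frac{169}{345}\right) - 618066\right) = - 114 \left(- \frac{4124}{7245} - 618066\right) = \left(-114\right) \left(- \frac{4477892294}{7245}\right) = \frac{170159907172}{2415}$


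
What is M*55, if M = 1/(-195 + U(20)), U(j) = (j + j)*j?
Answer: 1/11 ≈ 0.090909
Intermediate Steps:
U(j) = 2*j**2 (U(j) = (2*j)*j = 2*j**2)
M = 1/605 (M = 1/(-195 + 2*20**2) = 1/(-195 + 2*400) = 1/(-195 + 800) = 1/605 ≈ 0.0016529)
M*55 = (1/605)*55 = 1/11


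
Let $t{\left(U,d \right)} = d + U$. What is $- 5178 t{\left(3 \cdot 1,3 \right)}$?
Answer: $-31068$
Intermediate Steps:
$t{\left(U,d \right)} = U + d$
$- 5178 t{\left(3 \cdot 1,3 \right)} = - 5178 \left(3 \cdot 1 + 3\right) = - 5178 \left(3 + 3\right) = \left(-5178\right) 6 = -31068$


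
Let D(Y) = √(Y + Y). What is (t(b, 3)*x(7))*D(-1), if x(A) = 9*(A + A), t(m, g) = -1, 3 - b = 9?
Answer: -126*I*√2 ≈ -178.19*I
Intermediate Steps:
b = -6 (b = 3 - 1*9 = 3 - 9 = -6)
x(A) = 18*A (x(A) = 9*(2*A) = 18*A)
D(Y) = √2*√Y (D(Y) = √(2*Y) = √2*√Y)
(t(b, 3)*x(7))*D(-1) = (-18*7)*(√2*√(-1)) = (-1*126)*(√2*I) = -126*I*√2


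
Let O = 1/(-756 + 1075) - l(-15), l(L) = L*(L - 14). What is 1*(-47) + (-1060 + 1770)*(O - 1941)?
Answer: -538154523/319 ≈ -1.6870e+6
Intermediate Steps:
l(L) = L*(-14 + L)
O = -138764/319 (O = 1/(-756 + 1075) - (-15)*(-14 - 15) = 1/319 - (-15)*(-29) = 1/319 - 1*435 = 1/319 - 435 = -138764/319 ≈ -435.00)
1*(-47) + (-1060 + 1770)*(O - 1941) = 1*(-47) + (-1060 + 1770)*(-138764/319 - 1941) = -47 + 710*(-757943/319) = -47 - 538139530/319 = -538154523/319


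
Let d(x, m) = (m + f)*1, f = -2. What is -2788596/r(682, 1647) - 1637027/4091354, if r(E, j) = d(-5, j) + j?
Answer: -2853630622967/3367184342 ≈ -847.48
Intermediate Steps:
d(x, m) = -2 + m (d(x, m) = (m - 2)*1 = (-2 + m)*1 = -2 + m)
r(E, j) = -2 + 2*j (r(E, j) = (-2 + j) + j = -2 + 2*j)
-2788596/r(682, 1647) - 1637027/4091354 = -2788596/(-2 + 2*1647) - 1637027/4091354 = -2788596/(-2 + 3294) - 1637027*1/4091354 = -2788596/3292 - 1637027/4091354 = -2788596*1/3292 - 1637027/4091354 = -697149/823 - 1637027/4091354 = -2853630622967/3367184342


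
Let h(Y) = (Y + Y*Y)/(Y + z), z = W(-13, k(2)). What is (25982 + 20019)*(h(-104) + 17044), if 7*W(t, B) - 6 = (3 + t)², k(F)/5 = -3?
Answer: 242112095192/311 ≈ 7.7849e+8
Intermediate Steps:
k(F) = -15 (k(F) = 5*(-3) = -15)
W(t, B) = 6/7 + (3 + t)²/7
z = 106/7 (z = 6/7 + (3 - 13)²/7 = 6/7 + (⅐)*(-10)² = 6/7 + (⅐)*100 = 6/7 + 100/7 = 106/7 ≈ 15.143)
h(Y) = (Y + Y²)/(106/7 + Y) (h(Y) = (Y + Y*Y)/(Y + 106/7) = (Y + Y²)/(106/7 + Y))
(25982 + 20019)*(h(-104) + 17044) = (25982 + 20019)*(7*(-104)*(1 - 104)/(106 + 7*(-104)) + 17044) = 46001*(7*(-104)*(-103)/(106 - 728) + 17044) = 46001*(7*(-104)*(-103)/(-622) + 17044) = 46001*(7*(-104)*(-1/622)*(-103) + 17044) = 46001*(-37492/311 + 17044) = 46001*(5263192/311) = 242112095192/311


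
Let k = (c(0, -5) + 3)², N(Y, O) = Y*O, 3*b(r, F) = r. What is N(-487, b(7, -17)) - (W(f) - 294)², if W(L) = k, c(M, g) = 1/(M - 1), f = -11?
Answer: -255709/3 ≈ -85236.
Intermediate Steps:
c(M, g) = 1/(-1 + M)
b(r, F) = r/3
N(Y, O) = O*Y
k = 4 (k = (1/(-1 + 0) + 3)² = (1/(-1) + 3)² = (-1 + 3)² = 2² = 4)
W(L) = 4
N(-487, b(7, -17)) - (W(f) - 294)² = ((⅓)*7)*(-487) - (4 - 294)² = (7/3)*(-487) - 1*(-290)² = -3409/3 - 1*84100 = -3409/3 - 84100 = -255709/3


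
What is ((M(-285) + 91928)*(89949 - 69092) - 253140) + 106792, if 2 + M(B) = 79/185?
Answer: 354675180993/185 ≈ 1.9172e+9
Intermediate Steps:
M(B) = -291/185 (M(B) = -2 + 79/185 = -291/185)
((M(-285) + 91928)*(89949 - 69092) - 253140) + 106792 = ((-291/185 + 91928)*(89949 - 69092) - 253140) + 106792 = ((17006389/185)*20857 - 253140) + 106792 = (354702255373/185 - 253140) + 106792 = 354655424473/185 + 106792 = 354675180993/185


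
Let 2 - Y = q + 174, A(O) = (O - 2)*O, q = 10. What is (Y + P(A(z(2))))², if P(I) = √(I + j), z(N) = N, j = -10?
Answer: (182 - I*√10)² ≈ 33114.0 - 1151.1*I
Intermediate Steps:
A(O) = O*(-2 + O) (A(O) = (-2 + O)*O = O*(-2 + O))
P(I) = √(-10 + I) (P(I) = √(I - 10) = √(-10 + I))
Y = -182 (Y = 2 - (10 + 174) = 2 - 1*184 = 2 - 184 = -182)
(Y + P(A(z(2))))² = (-182 + √(-10 + 2*(-2 + 2)))² = (-182 + √(-10 + 2*0))² = (-182 + √(-10 + 0))² = (-182 + √(-10))² = (-182 + I*√10)²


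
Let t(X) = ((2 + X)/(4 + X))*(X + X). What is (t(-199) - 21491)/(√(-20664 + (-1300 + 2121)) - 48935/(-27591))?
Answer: -384270717157889/196405844948404 + 1083315965781477*I*√19843/982029224742020 ≈ -1.9565 + 155.39*I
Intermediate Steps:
t(X) = 2*X*(2 + X)/(4 + X) (t(X) = ((2 + X)/(4 + X))*(2*X) = 2*X*(2 + X)/(4 + X))
(t(-199) - 21491)/(√(-20664 + (-1300 + 2121)) - 48935/(-27591)) = (2*(-199)*(2 - 199)/(4 - 199) - 21491)/(√(-20664 + (-1300 + 2121)) - 48935/(-27591)) = (2*(-199)*(-197)/(-195) - 21491)/(√(-20664 + 821) - 48935*(-1/27591)) = (2*(-199)*(-1/195)*(-197) - 21491)/(√(-19843) + 48935/27591) = (-78406/195 - 21491)/(I*√19843 + 48935/27591) = -4269151/(195*(48935/27591 + I*√19843))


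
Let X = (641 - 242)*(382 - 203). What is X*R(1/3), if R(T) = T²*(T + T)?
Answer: 47614/9 ≈ 5290.4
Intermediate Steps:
X = 71421 (X = 399*179 = 71421)
R(T) = 2*T³ (R(T) = T²*(2*T) = 2*T³)
X*R(1/3) = 71421*(2*(1/3)³) = 71421*(2*(⅓)³) = 71421*(2*(1/27)) = 71421*(2/27) = 47614/9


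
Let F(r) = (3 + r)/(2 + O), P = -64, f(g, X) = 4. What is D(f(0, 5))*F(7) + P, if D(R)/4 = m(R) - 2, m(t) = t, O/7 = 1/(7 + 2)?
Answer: -176/5 ≈ -35.200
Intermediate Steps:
O = 7/9 (O = 7/(7 + 2) = 7/9 ≈ 0.77778)
F(r) = 27/25 + 9*r/25 (F(r) = (3 + r)/(2 + 7/9) = (3 + r)/(25/9) = (3 + r)*(9/25) = 27/25 + 9*r/25)
D(R) = -8 + 4*R (D(R) = 4*(R - 2) = 4*(-2 + R) = -8 + 4*R)
D(f(0, 5))*F(7) + P = (-8 + 4*4)*(27/25 + (9/25)*7) - 64 = (-8 + 16)*(27/25 + 63/25) - 64 = 8*(18/5) - 64 = 144/5 - 64 = -176/5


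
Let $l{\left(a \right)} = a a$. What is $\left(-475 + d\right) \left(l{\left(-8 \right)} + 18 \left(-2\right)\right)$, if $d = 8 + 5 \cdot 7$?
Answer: $-12096$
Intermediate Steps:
$l{\left(a \right)} = a^{2}$
$d = 43$ ($d = 8 + 35 = 43$)
$\left(-475 + d\right) \left(l{\left(-8 \right)} + 18 \left(-2\right)\right) = \left(-475 + 43\right) \left(\left(-8\right)^{2} + 18 \left(-2\right)\right) = - 432 \left(64 - 36\right) = \left(-432\right) 28 = -12096$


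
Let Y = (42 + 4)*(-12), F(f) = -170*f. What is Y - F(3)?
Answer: -42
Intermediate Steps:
Y = -552 (Y = 46*(-12) = -552)
Y - F(3) = -552 - (-170)*3 = -552 - 1*(-510) = -552 + 510 = -42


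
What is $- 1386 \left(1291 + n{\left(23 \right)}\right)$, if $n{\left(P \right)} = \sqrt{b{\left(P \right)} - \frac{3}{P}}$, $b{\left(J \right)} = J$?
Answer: $-1789326 - \frac{1386 \sqrt{12098}}{23} \approx -1.796 \cdot 10^{6}$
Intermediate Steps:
$n{\left(P \right)} = \sqrt{P - \frac{3}{P}}$
$- 1386 \left(1291 + n{\left(23 \right)}\right) = - 1386 \left(1291 + \sqrt{23 - \frac{3}{23}}\right) = - 1386 \left(1291 + \sqrt{\frac{526}{23}}\right) = - 1386 \left(1291 + \frac{\sqrt{12098}}{23}\right) = -1789326 - \frac{1386 \sqrt{12098}}{23}$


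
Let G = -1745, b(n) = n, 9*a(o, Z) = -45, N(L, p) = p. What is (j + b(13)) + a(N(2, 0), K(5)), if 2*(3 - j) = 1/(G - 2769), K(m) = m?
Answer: 99309/9028 ≈ 11.000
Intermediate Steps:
a(o, Z) = -5 (a(o, Z) = (⅑)*(-45) = -5)
j = 27085/9028 (j = 3 - 1/(2*(-1745 - 2769)) = 3 - ½/(-4514) = 3 - ½*(-1/4514) = 3 + 1/9028 = 27085/9028 ≈ 3.0001)
(j + b(13)) + a(N(2, 0), K(5)) = (27085/9028 + 13) - 5 = 144449/9028 - 5 = 99309/9028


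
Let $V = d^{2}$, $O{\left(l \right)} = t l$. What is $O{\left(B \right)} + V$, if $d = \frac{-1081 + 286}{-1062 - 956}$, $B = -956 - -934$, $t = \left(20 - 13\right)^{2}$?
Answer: $- \frac{4389333247}{4072324} \approx -1077.8$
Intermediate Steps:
$t = 49$ ($t = 7^{2} = 49$)
$B = -22$ ($B = -956 + 934 = -22$)
$O{\left(l \right)} = 49 l$
$d = \frac{795}{2018}$ ($d = - \frac{795}{-2018} = \left(-795\right) \left(- \frac{1}{2018}\right) = \frac{795}{2018} \approx 0.39395$)
$V = \frac{632025}{4072324}$ ($V = \left(\frac{795}{2018}\right)^{2} = \frac{632025}{4072324} \approx 0.1552$)
$O{\left(B \right)} + V = 49 \left(-22\right) + \frac{632025}{4072324} = -1078 + \frac{632025}{4072324} = - \frac{4389333247}{4072324}$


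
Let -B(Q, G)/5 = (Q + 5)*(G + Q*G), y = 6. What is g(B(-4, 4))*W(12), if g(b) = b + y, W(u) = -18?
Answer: -1188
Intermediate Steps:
B(Q, G) = -5*(5 + Q)*(G + G*Q) (B(Q, G) = -5*(Q + 5)*(G + Q*G) = -5*(5 + Q)*(G + G*Q))
g(b) = 6 + b (g(b) = b + 6 = 6 + b)
g(B(-4, 4))*W(12) = (6 - 5*4*(5 + (-4)² + 6*(-4)))*(-18) = (6 - 5*4*(5 + 16 - 24))*(-18) = (6 - 5*4*(-3))*(-18) = (6 + 60)*(-18) = 66*(-18) = -1188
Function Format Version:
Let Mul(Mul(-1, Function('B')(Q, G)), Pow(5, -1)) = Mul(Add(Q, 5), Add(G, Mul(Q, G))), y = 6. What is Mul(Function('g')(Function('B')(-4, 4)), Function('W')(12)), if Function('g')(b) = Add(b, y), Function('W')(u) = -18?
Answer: -1188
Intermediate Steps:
Function('B')(Q, G) = Mul(-5, Add(5, Q), Add(G, Mul(G, Q))) (Function('B')(Q, G) = Mul(-5, Mul(Add(Q, 5), Add(G, Mul(Q, G)))) = Mul(-5, Mul(Add(5, Q), Add(G, Mul(G, Q)))) = Mul(-5, Add(5, Q), Add(G, Mul(G, Q))))
Function('g')(b) = Add(6, b) (Function('g')(b) = Add(b, 6) = Add(6, b))
Mul(Function('g')(Function('B')(-4, 4)), Function('W')(12)) = Mul(Add(6, Mul(-5, 4, Add(5, Pow(-4, 2), Mul(6, -4)))), -18) = Mul(Add(6, Mul(-5, 4, Add(5, 16, -24))), -18) = Mul(Add(6, Mul(-5, 4, -3)), -18) = Mul(Add(6, 60), -18) = Mul(66, -18) = -1188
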